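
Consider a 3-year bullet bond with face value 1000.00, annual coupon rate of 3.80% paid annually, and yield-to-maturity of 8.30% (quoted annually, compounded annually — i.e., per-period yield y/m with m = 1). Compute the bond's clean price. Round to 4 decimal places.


Coupon per period c = face * coupon_rate / m = 38.000000
Periods per year m = 1; per-period yield y/m = 0.083000
Number of cashflows N = 3
Cashflows (t years, CF_t, discount factor 1/(1+y/m)^(m*t), PV):
  t = 1.0000: CF_t = 38.000000, DF = 0.923361, PV = 35.087719
  t = 2.0000: CF_t = 38.000000, DF = 0.852596, PV = 32.398633
  t = 3.0000: CF_t = 1038.000000, DF = 0.787254, PV = 817.169189
Price P = sum_t PV_t = 884.655542

Answer: Price = 884.6555


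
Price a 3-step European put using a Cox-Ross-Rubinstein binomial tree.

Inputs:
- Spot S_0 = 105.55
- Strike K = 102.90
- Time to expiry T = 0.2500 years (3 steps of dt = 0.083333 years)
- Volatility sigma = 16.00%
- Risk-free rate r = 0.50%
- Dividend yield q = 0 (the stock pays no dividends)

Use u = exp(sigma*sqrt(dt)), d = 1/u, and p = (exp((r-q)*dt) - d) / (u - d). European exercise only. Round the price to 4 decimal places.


dt = T/N = 0.083333
u = exp(sigma*sqrt(dt)) = 1.047271; d = 1/u = 0.954862
p = (exp((r-q)*dt) - d) / (u - d) = 0.492965
Discount per step: exp(-r*dt) = 0.999583
Stock lattice S(k, i) with i counting down-moves:
  k=0: S(0,0) = 105.5500
  k=1: S(1,0) = 110.5395; S(1,1) = 100.7857
  k=2: S(2,0) = 115.7648; S(2,1) = 105.5500; S(2,2) = 96.2365
  k=3: S(3,0) = 121.2372; S(3,1) = 110.5395; S(3,2) = 100.7857; S(3,3) = 91.8926
Terminal payoffs V(N, i) = max(K - S_T, 0):
  V(3,0) = 0.000000; V(3,1) = 0.000000; V(3,2) = 2.114273; V(3,3) = 11.007381
Backward induction: V(k, i) = exp(-r*dt) * [p * V(k+1, i) + (1-p) * V(k+1, i+1)].
  V(2,0) = exp(-r*dt) * [p*0.000000 + (1-p)*0.000000] = 0.000000
  V(2,1) = exp(-r*dt) * [p*0.000000 + (1-p)*2.114273] = 1.071564
  V(2,2) = exp(-r*dt) * [p*2.114273 + (1-p)*11.007381] = 6.620631
  V(1,0) = exp(-r*dt) * [p*0.000000 + (1-p)*1.071564] = 0.543094
  V(1,1) = exp(-r*dt) * [p*1.071564 + (1-p)*6.620631] = 3.883517
  V(0,0) = exp(-r*dt) * [p*0.543094 + (1-p)*3.883517] = 2.235874

Answer: Price = V(0,0) = 2.2359


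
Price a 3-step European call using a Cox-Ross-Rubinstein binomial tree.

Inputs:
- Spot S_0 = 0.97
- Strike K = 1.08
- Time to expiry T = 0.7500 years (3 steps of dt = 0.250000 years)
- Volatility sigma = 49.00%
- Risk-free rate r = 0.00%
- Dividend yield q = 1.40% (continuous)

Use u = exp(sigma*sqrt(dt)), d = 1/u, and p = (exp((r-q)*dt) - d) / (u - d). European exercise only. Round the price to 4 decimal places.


dt = T/N = 0.250000
u = exp(sigma*sqrt(dt)) = 1.277621; d = 1/u = 0.782705
p = (exp((r-q)*dt) - d) / (u - d) = 0.431995
Discount per step: exp(-r*dt) = 1.000000
Stock lattice S(k, i) with i counting down-moves:
  k=0: S(0,0) = 0.9700
  k=1: S(1,0) = 1.2393; S(1,1) = 0.7592
  k=2: S(2,0) = 1.5833; S(2,1) = 0.9700; S(2,2) = 0.5942
  k=3: S(3,0) = 2.0229; S(3,1) = 1.2393; S(3,2) = 0.7592; S(3,3) = 0.4651
Terminal payoffs V(N, i) = max(S_T - K, 0):
  V(3,0) = 0.942918; V(3,1) = 0.159293; V(3,2) = 0.000000; V(3,3) = 0.000000
Backward induction: V(k, i) = exp(-r*dt) * [p * V(k+1, i) + (1-p) * V(k+1, i+1)].
  V(2,0) = exp(-r*dt) * [p*0.942918 + (1-p)*0.159293] = 0.497815
  V(2,1) = exp(-r*dt) * [p*0.159293 + (1-p)*0.000000] = 0.068814
  V(2,2) = exp(-r*dt) * [p*0.000000 + (1-p)*0.000000] = 0.000000
  V(1,0) = exp(-r*dt) * [p*0.497815 + (1-p)*0.068814] = 0.254140
  V(1,1) = exp(-r*dt) * [p*0.068814 + (1-p)*0.000000] = 0.029727
  V(0,0) = exp(-r*dt) * [p*0.254140 + (1-p)*0.029727] = 0.126672

Answer: Price = V(0,0) = 0.1267


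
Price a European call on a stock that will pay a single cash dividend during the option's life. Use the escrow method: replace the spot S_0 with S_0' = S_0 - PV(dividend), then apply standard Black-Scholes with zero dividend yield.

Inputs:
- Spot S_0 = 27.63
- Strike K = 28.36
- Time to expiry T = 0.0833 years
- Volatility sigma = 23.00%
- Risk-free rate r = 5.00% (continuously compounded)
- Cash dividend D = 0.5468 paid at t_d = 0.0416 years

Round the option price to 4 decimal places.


Answer: Price = 0.2945

Derivation:
PV(D) = D * exp(-r * t_d) = 0.5468 * 0.99792216 = 0.54566384
S_0' = S_0 - PV(D) = 27.6300 - 0.54566384 = 27.08433616
d1 = (ln(S_0'/K) + (r + sigma^2/2)*T) / (sigma*sqrt(T)) = -0.59738870
d2 = d1 - sigma*sqrt(T) = -0.66377070
exp(-rT) = 0.99584366
N(d1) = 0.27512395; N(d2) = 0.25341854
C = S_0' * N(d1) - K * exp(-rT) * N(d2) = 27.08433616 * 0.27512395 - 28.3600 * 0.99584366 * 0.25341854 = 0.2945


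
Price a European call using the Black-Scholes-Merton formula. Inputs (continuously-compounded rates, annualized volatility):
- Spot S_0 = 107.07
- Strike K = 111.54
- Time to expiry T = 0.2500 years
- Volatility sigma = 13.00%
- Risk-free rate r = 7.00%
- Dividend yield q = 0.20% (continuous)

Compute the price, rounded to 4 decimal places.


d1 = (ln(S/K) + (r - q + 0.5*sigma^2) * T) / (sigma * sqrt(T)) = -0.33519915
d2 = d1 - sigma * sqrt(T) = -0.40019915
exp(-rT) = 0.98265224; exp(-qT) = 0.99950012
C = S_0 * exp(-qT) * N(d1) - K * exp(-rT) * N(d2)
N(d1) = 0.36873743; N(d2) = 0.34450492
C = 107.0700 * 0.99950012 * 0.36873743 - 111.5400 * 0.98265224 * 0.34450492 = 1.7015

Answer: Price = 1.7015


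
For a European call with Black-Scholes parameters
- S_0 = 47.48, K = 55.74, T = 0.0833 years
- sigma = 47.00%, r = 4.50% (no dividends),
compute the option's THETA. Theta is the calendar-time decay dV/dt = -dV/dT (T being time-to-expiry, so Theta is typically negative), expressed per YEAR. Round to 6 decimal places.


d1 = -1.0869168965; d2 = -1.2225670716
phi(d1) = 0.2209911324; exp(-qT) = 1.0000000000; exp(-rT) = 0.9962585169
Theta = -S*exp(-qT)*phi(d1)*sigma/(2*sqrt(T)) - r*K*exp(-rT)*N(d2) + q*S*exp(-qT)*N(d1)
N(d1) = 0.1385367692; N(d2) = 0.1107466283; sqrt(T) = 0.2886173938
Term 1 = -47.4800 * 1.0000000000 * 0.2209911324 * 0.4700 / (2 * 0.2886173938) = -8.5434035164
Term 2 = -0.0450 * 55.7400 * 0.9962585169 * 0.1107466283 = -0.2767464370
Term 3 = 0 (no dividend yield, q = 0)
Theta = -8.5434035164 + (-0.2767464370) + (0.0000000000) = -8.820150

Answer: Theta = -8.820150


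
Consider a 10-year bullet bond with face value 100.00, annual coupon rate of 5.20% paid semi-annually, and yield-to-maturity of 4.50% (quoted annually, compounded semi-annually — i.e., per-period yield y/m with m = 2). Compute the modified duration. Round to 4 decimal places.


Answer: Modified duration = 7.8121

Derivation:
Coupon per period c = face * coupon_rate / m = 2.600000
Periods per year m = 2; per-period yield y/m = 0.022500
Number of cashflows N = 20
Cashflows (t years, CF_t, discount factor 1/(1+y/m)^(m*t), PV):
  t = 0.5000: CF_t = 2.600000, DF = 0.977995, PV = 2.542787
  t = 1.0000: CF_t = 2.600000, DF = 0.956474, PV = 2.486834
  t = 1.5000: CF_t = 2.600000, DF = 0.935427, PV = 2.432111
  t = 2.0000: CF_t = 2.600000, DF = 0.914843, PV = 2.378593
  t = 2.5000: CF_t = 2.600000, DF = 0.894712, PV = 2.326252
  t = 3.0000: CF_t = 2.600000, DF = 0.875024, PV = 2.275063
  t = 3.5000: CF_t = 2.600000, DF = 0.855769, PV = 2.225001
  t = 4.0000: CF_t = 2.600000, DF = 0.836938, PV = 2.176040
  t = 4.5000: CF_t = 2.600000, DF = 0.818522, PV = 2.128156
  t = 5.0000: CF_t = 2.600000, DF = 0.800510, PV = 2.081326
  t = 5.5000: CF_t = 2.600000, DF = 0.782895, PV = 2.035527
  t = 6.0000: CF_t = 2.600000, DF = 0.765667, PV = 1.990735
  t = 6.5000: CF_t = 2.600000, DF = 0.748819, PV = 1.946930
  t = 7.0000: CF_t = 2.600000, DF = 0.732341, PV = 1.904088
  t = 7.5000: CF_t = 2.600000, DF = 0.716226, PV = 1.862188
  t = 8.0000: CF_t = 2.600000, DF = 0.700466, PV = 1.821211
  t = 8.5000: CF_t = 2.600000, DF = 0.685052, PV = 1.781136
  t = 9.0000: CF_t = 2.600000, DF = 0.669978, PV = 1.741942
  t = 9.5000: CF_t = 2.600000, DF = 0.655235, PV = 1.703611
  t = 10.0000: CF_t = 102.600000, DF = 0.640816, PV = 65.747770
Price P = sum_t PV_t = 105.587299
First compute Macaulay numerator sum_t t * PV_t:
  t * PV_t at t = 0.5000: 1.271394
  t * PV_t at t = 1.0000: 2.486834
  t * PV_t at t = 1.5000: 3.648167
  t * PV_t at t = 2.0000: 4.757185
  t * PV_t at t = 2.5000: 5.815630
  t * PV_t at t = 3.0000: 6.825189
  t * PV_t at t = 3.5000: 7.787502
  t * PV_t at t = 4.0000: 8.704159
  t * PV_t at t = 4.5000: 9.576703
  t * PV_t at t = 5.0000: 10.406632
  t * PV_t at t = 5.5000: 11.195398
  t * PV_t at t = 6.0000: 11.944413
  t * PV_t at t = 6.5000: 12.655042
  t * PV_t at t = 7.0000: 13.328613
  t * PV_t at t = 7.5000: 13.966412
  t * PV_t at t = 8.0000: 14.569689
  t * PV_t at t = 8.5000: 15.139652
  t * PV_t at t = 9.0000: 15.677476
  t * PV_t at t = 9.5000: 16.184301
  t * PV_t at t = 10.0000: 657.477700
Macaulay duration D = 843.418090 / 105.587299 = 7.987874
Modified duration = D / (1 + y/m) = 7.987874 / (1 + 0.022500) = 7.812102


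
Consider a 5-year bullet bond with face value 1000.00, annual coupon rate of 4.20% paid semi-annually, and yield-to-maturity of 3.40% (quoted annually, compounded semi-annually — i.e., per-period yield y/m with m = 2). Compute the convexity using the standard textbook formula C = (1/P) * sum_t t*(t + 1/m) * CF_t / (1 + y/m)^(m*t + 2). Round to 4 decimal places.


Answer: Convexity = 23.5647

Derivation:
Coupon per period c = face * coupon_rate / m = 21.000000
Periods per year m = 2; per-period yield y/m = 0.017000
Number of cashflows N = 10
Cashflows (t years, CF_t, discount factor 1/(1+y/m)^(m*t), PV):
  t = 0.5000: CF_t = 21.000000, DF = 0.983284, PV = 20.648968
  t = 1.0000: CF_t = 21.000000, DF = 0.966848, PV = 20.303803
  t = 1.5000: CF_t = 21.000000, DF = 0.950686, PV = 19.964408
  t = 2.0000: CF_t = 21.000000, DF = 0.934795, PV = 19.630686
  t = 2.5000: CF_t = 21.000000, DF = 0.919169, PV = 19.302543
  t = 3.0000: CF_t = 21.000000, DF = 0.903804, PV = 18.979885
  t = 3.5000: CF_t = 21.000000, DF = 0.888696, PV = 18.662620
  t = 4.0000: CF_t = 21.000000, DF = 0.873841, PV = 18.350659
  t = 4.5000: CF_t = 21.000000, DF = 0.859234, PV = 18.043913
  t = 5.0000: CF_t = 1021.000000, DF = 0.844871, PV = 862.613425
Price P = sum_t PV_t = 1036.500910
Convexity numerator sum_t t*(t + 1/m) * CF_t / (1+y/m)^(m*t + 2):
  t = 0.5000: term = 9.982204
  t = 1.0000: term = 29.446029
  t = 1.5000: term = 57.907629
  t = 2.0000: term = 94.899425
  t = 2.5000: term = 139.969654
  t = 3.0000: term = 192.681922
  t = 3.5000: term = 252.614778
  t = 4.0000: term = 319.361288
  t = 4.5000: term = 392.528623
  t = 5.0000: term = 22935.436022
Convexity = (1/P) * sum = 24424.827574 / 1036.500910 = 23.564695


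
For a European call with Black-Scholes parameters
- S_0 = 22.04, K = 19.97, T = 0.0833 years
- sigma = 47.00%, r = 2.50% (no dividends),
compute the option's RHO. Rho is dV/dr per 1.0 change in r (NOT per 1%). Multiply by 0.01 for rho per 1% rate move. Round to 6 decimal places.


Answer: Rho = 1.245089

Derivation:
d1 = 0.8102519720; d2 = 0.6746017969
phi(d1) = 0.2873102426; exp(-qT) = 1.0000000000; exp(-rT) = 0.9979196669
N(d2) = 0.7500356045
Rho = K*T*exp(-rT)*N(d2) = 19.9700 * 0.0833 * 0.9979196669 * 0.7500356045 = 1.245089


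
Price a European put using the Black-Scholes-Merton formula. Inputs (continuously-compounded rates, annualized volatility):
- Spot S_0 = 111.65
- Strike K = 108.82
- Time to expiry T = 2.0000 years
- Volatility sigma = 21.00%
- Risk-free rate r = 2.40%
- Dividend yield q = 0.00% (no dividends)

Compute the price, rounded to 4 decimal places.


d1 = (ln(S/K) + (r - q + 0.5*sigma^2) * T) / (sigma * sqrt(T)) = 0.39656514
d2 = d1 - sigma * sqrt(T) = 0.09958029
exp(-rT) = 0.95313379; exp(-qT) = 1.00000000
P = K * exp(-rT) * N(-d2) - S_0 * exp(-qT) * N(-d1)
N(-d1) = 0.34584408; N(-d2) = 0.46033877
P = 108.8200 * 0.95313379 * 0.46033877 - 111.6500 * 1.00000000 * 0.34584408 = 9.1329

Answer: Price = 9.1329


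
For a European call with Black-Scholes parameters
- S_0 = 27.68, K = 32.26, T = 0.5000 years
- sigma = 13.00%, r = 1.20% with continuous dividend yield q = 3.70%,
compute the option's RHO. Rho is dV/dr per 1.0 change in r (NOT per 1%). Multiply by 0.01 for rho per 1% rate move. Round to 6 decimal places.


Answer: Rho = 0.518310

Derivation:
d1 = -1.7557237490; d2 = -1.8476476306
phi(d1) = 0.0854160314; exp(-qT) = 0.9816700746; exp(-rT) = 0.9940179641
N(d2) = 0.0323266673
Rho = K*T*exp(-rT)*N(d2) = 32.2600 * 0.5000 * 0.9940179641 * 0.0323266673 = 0.518310


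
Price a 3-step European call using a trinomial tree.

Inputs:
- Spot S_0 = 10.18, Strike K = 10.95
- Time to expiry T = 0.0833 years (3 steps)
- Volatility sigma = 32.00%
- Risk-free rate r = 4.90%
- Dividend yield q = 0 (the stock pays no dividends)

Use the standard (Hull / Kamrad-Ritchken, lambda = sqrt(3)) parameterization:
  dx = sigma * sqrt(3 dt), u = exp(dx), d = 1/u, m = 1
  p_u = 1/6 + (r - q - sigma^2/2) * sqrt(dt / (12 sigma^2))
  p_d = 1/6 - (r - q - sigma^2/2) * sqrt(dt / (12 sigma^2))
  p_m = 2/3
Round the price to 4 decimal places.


Answer: Price = V(0,0) = 0.1332

Derivation:
dt = T/N = 0.027767; dx = sigma*sqrt(3*dt) = 0.092358
u = exp(dx) = 1.096757; d = 1/u = 0.911779
p_u = 0.166336, p_m = 0.666667, p_d = 0.166997
Discount per step: exp(-r*dt) = 0.998640
Stock lattice S(k, j) with j the centered position index:
  k=0: S(0,+0) = 10.1800
  k=1: S(1,-1) = 9.2819; S(1,+0) = 10.1800; S(1,+1) = 11.1650
  k=2: S(2,-2) = 8.4631; S(2,-1) = 9.2819; S(2,+0) = 10.1800; S(2,+1) = 11.1650; S(2,+2) = 12.2453
  k=3: S(3,-3) = 7.7164; S(3,-2) = 8.4631; S(3,-1) = 9.2819; S(3,+0) = 10.1800; S(3,+1) = 11.1650; S(3,+2) = 12.2453; S(3,+3) = 13.4301
Terminal payoffs V(N, j) = max(S_T - K, 0):
  V(3,-3) = 0.000000; V(3,-2) = 0.000000; V(3,-1) = 0.000000; V(3,+0) = 0.000000; V(3,+1) = 0.214985; V(3,+2) = 1.295275; V(3,+3) = 2.480090
Backward induction: V(k, j) = exp(-r*dt) * [p_u * V(k+1, j+1) + p_m * V(k+1, j) + p_d * V(k+1, j-1)]
  V(2,-2) = exp(-r*dt) * [p_u*0.000000 + p_m*0.000000 + p_d*0.000000] = 0.000000
  V(2,-1) = exp(-r*dt) * [p_u*0.000000 + p_m*0.000000 + p_d*0.000000] = 0.000000
  V(2,+0) = exp(-r*dt) * [p_u*0.214985 + p_m*0.000000 + p_d*0.000000] = 0.035711
  V(2,+1) = exp(-r*dt) * [p_u*1.295275 + p_m*0.214985 + p_d*0.000000] = 0.358287
  V(2,+2) = exp(-r*dt) * [p_u*2.480090 + p_m*1.295275 + p_d*0.214985] = 1.310163
  V(1,-1) = exp(-r*dt) * [p_u*0.035711 + p_m*0.000000 + p_d*0.000000] = 0.005932
  V(1,+0) = exp(-r*dt) * [p_u*0.358287 + p_m*0.035711 + p_d*0.000000] = 0.083290
  V(1,+1) = exp(-r*dt) * [p_u*1.310163 + p_m*0.358287 + p_d*0.035711] = 0.462119
  V(0,+0) = exp(-r*dt) * [p_u*0.462119 + p_m*0.083290 + p_d*0.005932] = 0.133203


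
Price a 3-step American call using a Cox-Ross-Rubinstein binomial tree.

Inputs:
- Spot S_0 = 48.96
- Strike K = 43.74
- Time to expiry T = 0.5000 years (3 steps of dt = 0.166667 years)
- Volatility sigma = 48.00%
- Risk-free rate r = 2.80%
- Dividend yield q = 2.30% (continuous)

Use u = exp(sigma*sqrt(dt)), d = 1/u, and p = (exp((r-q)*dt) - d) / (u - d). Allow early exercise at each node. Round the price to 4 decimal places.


Answer: Price = V(0,0) = 9.3489

Derivation:
dt = T/N = 0.166667
u = exp(sigma*sqrt(dt)) = 1.216477; d = 1/u = 0.822046
p = (exp((r-q)*dt) - d) / (u - d) = 0.453280
Discount per step: exp(-r*dt) = 0.995344
Stock lattice S(k, i) with i counting down-moves:
  k=0: S(0,0) = 48.9600
  k=1: S(1,0) = 59.5587; S(1,1) = 40.2474
  k=2: S(2,0) = 72.4518; S(2,1) = 48.9600; S(2,2) = 33.0852
  k=3: S(3,0) = 88.1360; S(3,1) = 59.5587; S(3,2) = 40.2474; S(3,3) = 27.1975
Terminal payoffs V(N, i) = max(S_T - K, 0):
  V(3,0) = 44.396009; V(3,1) = 15.818726; V(3,2) = 0.000000; V(3,3) = 0.000000
Backward induction: V(k, i) = exp(-r*dt) * [p * V(k+1, i) + (1-p) * V(k+1, i+1)]; then take max(V_cont, immediate exercise) for American.
  V(2,0) = exp(-r*dt) * [p*44.396009 + (1-p)*15.818726] = 28.638279; exercise = 28.711835; V(2,0) = max -> 28.711835
  V(2,1) = exp(-r*dt) * [p*15.818726 + (1-p)*0.000000] = 7.136929; exercise = 5.220000; V(2,1) = max -> 7.136929
  V(2,2) = exp(-r*dt) * [p*0.000000 + (1-p)*0.000000] = 0.000000; exercise = 0.000000; V(2,2) = max -> 0.000000
  V(1,0) = exp(-r*dt) * [p*28.711835 + (1-p)*7.136929] = 16.837643; exercise = 15.818726; V(1,0) = max -> 16.837643
  V(1,1) = exp(-r*dt) * [p*7.136929 + (1-p)*0.000000] = 3.219965; exercise = 0.000000; V(1,1) = max -> 3.219965
  V(0,0) = exp(-r*dt) * [p*16.837643 + (1-p)*3.219965] = 9.348856; exercise = 5.220000; V(0,0) = max -> 9.348856


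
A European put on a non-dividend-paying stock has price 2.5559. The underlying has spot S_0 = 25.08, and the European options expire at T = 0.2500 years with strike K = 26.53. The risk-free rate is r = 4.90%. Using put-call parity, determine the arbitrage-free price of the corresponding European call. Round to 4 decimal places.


Put-call parity: C - P = S_0 * exp(-qT) - K * exp(-rT).
S_0 * exp(-qT) = 25.0800 * 1.00000000 = 25.08000000
K * exp(-rT) = 26.5300 * 0.98782473 = 26.20698998
C = P + S*exp(-qT) - K*exp(-rT)
C = 2.5559 + 25.08000000 - 26.20698998 = 1.4289

Answer: Call price = 1.4289


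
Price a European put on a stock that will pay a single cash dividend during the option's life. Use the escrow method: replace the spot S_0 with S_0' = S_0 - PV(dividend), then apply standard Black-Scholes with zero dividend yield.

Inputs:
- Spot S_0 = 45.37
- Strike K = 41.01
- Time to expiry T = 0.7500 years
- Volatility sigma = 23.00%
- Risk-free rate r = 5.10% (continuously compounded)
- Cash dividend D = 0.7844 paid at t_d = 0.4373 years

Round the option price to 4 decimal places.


PV(D) = D * exp(-r * t_d) = 0.7844 * 0.97794456 = 0.76709971
S_0' = S_0 - PV(D) = 45.3700 - 0.76709971 = 44.60290029
d1 = (ln(S_0'/K) + (r + sigma^2/2)*T) / (sigma*sqrt(T)) = 0.71325574
d2 = d1 - sigma*sqrt(T) = 0.51406990
exp(-rT) = 0.96247229
N(-d1) = 0.23784376; N(-d2) = 0.30360156
P = K * exp(-rT) * N(-d2) - S_0' * N(-d1) = 41.0100 * 0.96247229 * 0.30360156 - 44.60290029 * 0.23784376 = 1.3749

Answer: Price = 1.3749


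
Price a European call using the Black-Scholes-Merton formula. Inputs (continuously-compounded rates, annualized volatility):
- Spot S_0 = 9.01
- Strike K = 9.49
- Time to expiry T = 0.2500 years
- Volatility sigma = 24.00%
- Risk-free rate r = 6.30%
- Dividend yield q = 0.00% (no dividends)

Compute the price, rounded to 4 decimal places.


Answer: Price = 0.2929

Derivation:
d1 = (ln(S/K) + (r - q + 0.5*sigma^2) * T) / (sigma * sqrt(T)) = -0.24127951
d2 = d1 - sigma * sqrt(T) = -0.36127951
exp(-rT) = 0.98437338; exp(-qT) = 1.00000000
C = S_0 * exp(-qT) * N(d1) - K * exp(-rT) * N(d2)
N(d1) = 0.40466925; N(d2) = 0.35894526
C = 9.0100 * 1.00000000 * 0.40466925 - 9.4900 * 0.98437338 * 0.35894526 = 0.2929


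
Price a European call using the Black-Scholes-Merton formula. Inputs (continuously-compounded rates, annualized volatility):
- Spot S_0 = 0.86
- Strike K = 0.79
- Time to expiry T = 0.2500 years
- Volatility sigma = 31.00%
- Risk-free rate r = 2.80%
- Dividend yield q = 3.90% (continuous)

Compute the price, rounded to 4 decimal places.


Answer: Price = 0.0910

Derivation:
d1 = (ln(S/K) + (r - q + 0.5*sigma^2) * T) / (sigma * sqrt(T)) = 0.60749641
d2 = d1 - sigma * sqrt(T) = 0.45249641
exp(-rT) = 0.99302444; exp(-qT) = 0.99029738
C = S_0 * exp(-qT) * N(d1) - K * exp(-rT) * N(d2)
N(d1) = 0.72823924; N(d2) = 0.67454430
C = 0.8600 * 0.99029738 * 0.72823924 - 0.7900 * 0.99302444 * 0.67454430 = 0.0910


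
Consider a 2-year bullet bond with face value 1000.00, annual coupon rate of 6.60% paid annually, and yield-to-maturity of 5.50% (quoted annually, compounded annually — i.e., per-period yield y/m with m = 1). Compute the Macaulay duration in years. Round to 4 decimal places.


Coupon per period c = face * coupon_rate / m = 66.000000
Periods per year m = 1; per-period yield y/m = 0.055000
Number of cashflows N = 2
Cashflows (t years, CF_t, discount factor 1/(1+y/m)^(m*t), PV):
  t = 1.0000: CF_t = 66.000000, DF = 0.947867, PV = 62.559242
  t = 2.0000: CF_t = 1066.000000, DF = 0.898452, PV = 957.750275
Price P = sum_t PV_t = 1020.309517
Macaulay numerator sum_t t * PV_t:
  t * PV_t at t = 1.0000: 62.559242
  t * PV_t at t = 2.0000: 1915.500550
Macaulay duration D = (sum_t t * PV_t) / P = 1978.059792 / 1020.309517 = 1.938686

Answer: Macaulay duration = 1.9387 years


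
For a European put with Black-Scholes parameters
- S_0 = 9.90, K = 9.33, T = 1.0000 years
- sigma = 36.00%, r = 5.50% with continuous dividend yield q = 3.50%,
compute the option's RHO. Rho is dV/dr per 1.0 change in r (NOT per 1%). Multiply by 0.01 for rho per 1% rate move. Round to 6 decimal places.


d1 = 0.4002770619; d2 = 0.0402770619
phi(d1) = 0.3682293150; exp(-qT) = 0.9656054163; exp(-rT) = 0.9464851480
N(-d2) = 0.4839361204
Rho = -K*T*exp(-rT)*N(-d2) = -9.3300 * 1.0000 * 0.9464851480 * 0.4839361204 = -4.273498

Answer: Rho = -4.273498


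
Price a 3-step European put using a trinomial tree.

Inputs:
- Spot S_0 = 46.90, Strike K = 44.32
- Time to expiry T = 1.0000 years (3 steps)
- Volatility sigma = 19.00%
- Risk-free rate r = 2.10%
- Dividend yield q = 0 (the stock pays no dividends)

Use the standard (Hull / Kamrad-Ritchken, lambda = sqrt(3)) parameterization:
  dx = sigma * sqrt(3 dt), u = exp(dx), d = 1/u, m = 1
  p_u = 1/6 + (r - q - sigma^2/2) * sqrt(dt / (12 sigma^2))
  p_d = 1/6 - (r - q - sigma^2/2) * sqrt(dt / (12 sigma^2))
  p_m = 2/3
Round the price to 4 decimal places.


dt = T/N = 0.333333; dx = sigma*sqrt(3*dt) = 0.190000
u = exp(dx) = 1.209250; d = 1/u = 0.826959
p_u = 0.169254, p_m = 0.666667, p_d = 0.164079
Discount per step: exp(-r*dt) = 0.993024
Stock lattice S(k, j) with j the centered position index:
  k=0: S(0,+0) = 46.9000
  k=1: S(1,-1) = 38.7844; S(1,+0) = 46.9000; S(1,+1) = 56.7138
  k=2: S(2,-2) = 32.0731; S(2,-1) = 38.7844; S(2,+0) = 46.9000; S(2,+1) = 56.7138; S(2,+2) = 68.5811
  k=3: S(3,-3) = 26.5231; S(3,-2) = 32.0731; S(3,-1) = 38.7844; S(3,+0) = 46.9000; S(3,+1) = 56.7138; S(3,+2) = 68.5811; S(3,+3) = 82.9317
Terminal payoffs V(N, j) = max(K - S_T, 0):
  V(3,-3) = 17.796857; V(3,-2) = 12.246900; V(3,-1) = 5.535617; V(3,+0) = 0.000000; V(3,+1) = 0.000000; V(3,+2) = 0.000000; V(3,+3) = 0.000000
Backward induction: V(k, j) = exp(-r*dt) * [p_u * V(k+1, j+1) + p_m * V(k+1, j) + p_d * V(k+1, j-1)]
  V(2,-2) = exp(-r*dt) * [p_u*5.535617 + p_m*12.246900 + p_d*17.796857] = 11.937759
  V(2,-1) = exp(-r*dt) * [p_u*0.000000 + p_m*5.535617 + p_d*12.246900] = 5.660110
  V(2,+0) = exp(-r*dt) * [p_u*0.000000 + p_m*0.000000 + p_d*5.535617] = 0.901942
  V(2,+1) = exp(-r*dt) * [p_u*0.000000 + p_m*0.000000 + p_d*0.000000] = 0.000000
  V(2,+2) = exp(-r*dt) * [p_u*0.000000 + p_m*0.000000 + p_d*0.000000] = 0.000000
  V(1,-1) = exp(-r*dt) * [p_u*0.901942 + p_m*5.660110 + p_d*11.937759] = 5.843749
  V(1,+0) = exp(-r*dt) * [p_u*0.000000 + p_m*0.901942 + p_d*5.660110] = 1.519327
  V(1,+1) = exp(-r*dt) * [p_u*0.000000 + p_m*0.000000 + p_d*0.901942] = 0.146957
  V(0,+0) = exp(-r*dt) * [p_u*0.146957 + p_m*1.519327 + p_d*5.843749] = 1.982667

Answer: Price = V(0,0) = 1.9827


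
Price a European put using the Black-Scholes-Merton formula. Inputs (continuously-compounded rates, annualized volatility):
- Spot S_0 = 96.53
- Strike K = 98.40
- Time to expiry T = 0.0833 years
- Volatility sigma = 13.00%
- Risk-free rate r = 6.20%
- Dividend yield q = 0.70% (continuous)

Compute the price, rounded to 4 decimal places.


Answer: Price = 2.2731

Derivation:
d1 = (ln(S/K) + (r - q + 0.5*sigma^2) * T) / (sigma * sqrt(T)) = -0.37050857
d2 = d1 - sigma * sqrt(T) = -0.40802883
exp(-rT) = 0.99484871; exp(-qT) = 0.99941707
P = K * exp(-rT) * N(-d2) - S_0 * exp(-qT) * N(-d1)
N(-d1) = 0.64449820; N(-d2) = 0.65837374
P = 98.4000 * 0.99484871 * 0.65837374 - 96.5300 * 0.99941707 * 0.64449820 = 2.2731


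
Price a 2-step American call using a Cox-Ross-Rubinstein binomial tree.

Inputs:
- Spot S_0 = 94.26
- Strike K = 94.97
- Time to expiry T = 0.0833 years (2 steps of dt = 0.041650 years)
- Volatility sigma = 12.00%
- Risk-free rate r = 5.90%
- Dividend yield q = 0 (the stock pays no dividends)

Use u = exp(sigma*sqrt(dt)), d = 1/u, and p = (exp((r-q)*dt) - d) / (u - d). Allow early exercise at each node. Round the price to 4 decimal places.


dt = T/N = 0.041650
u = exp(sigma*sqrt(dt)) = 1.024792; d = 1/u = 0.975807
p = (exp((r-q)*dt) - d) / (u - d) = 0.544105
Discount per step: exp(-r*dt) = 0.997546
Stock lattice S(k, i) with i counting down-moves:
  k=0: S(0,0) = 94.2600
  k=1: S(1,0) = 96.5969; S(1,1) = 91.9796
  k=2: S(2,0) = 98.9918; S(2,1) = 94.2600; S(2,2) = 89.7544
Terminal payoffs V(N, i) = max(S_T - K, 0):
  V(2,0) = 4.021790; V(2,1) = 0.000000; V(2,2) = 0.000000
Backward induction: V(k, i) = exp(-r*dt) * [p * V(k+1, i) + (1-p) * V(k+1, i+1)]; then take max(V_cont, immediate exercise) for American.
  V(1,0) = exp(-r*dt) * [p*4.021790 + (1-p)*0.000000] = 2.182905; exercise = 1.626926; V(1,0) = max -> 2.182905
  V(1,1) = exp(-r*dt) * [p*0.000000 + (1-p)*0.000000] = 0.000000; exercise = 0.000000; V(1,1) = max -> 0.000000
  V(0,0) = exp(-r*dt) * [p*2.182905 + (1-p)*0.000000] = 1.184814; exercise = 0.000000; V(0,0) = max -> 1.184814

Answer: Price = V(0,0) = 1.1848


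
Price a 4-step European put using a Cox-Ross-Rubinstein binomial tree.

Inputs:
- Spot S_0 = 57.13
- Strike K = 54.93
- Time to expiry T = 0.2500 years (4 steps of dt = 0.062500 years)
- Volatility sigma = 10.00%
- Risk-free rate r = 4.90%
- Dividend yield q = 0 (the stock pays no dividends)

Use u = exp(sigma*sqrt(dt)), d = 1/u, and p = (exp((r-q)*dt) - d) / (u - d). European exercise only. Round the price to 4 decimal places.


dt = T/N = 0.062500
u = exp(sigma*sqrt(dt)) = 1.025315; d = 1/u = 0.975310
p = (exp((r-q)*dt) - d) / (u - d) = 0.555088
Discount per step: exp(-r*dt) = 0.996942
Stock lattice S(k, i) with i counting down-moves:
  k=0: S(0,0) = 57.1300
  k=1: S(1,0) = 58.5763; S(1,1) = 55.7195
  k=2: S(2,0) = 60.0591; S(2,1) = 57.1300; S(2,2) = 54.3437
  k=3: S(3,0) = 61.5795; S(3,1) = 58.5763; S(3,2) = 55.7195; S(3,3) = 53.0020
  k=4: S(4,0) = 63.1384; S(4,1) = 60.0591; S(4,2) = 57.1300; S(4,3) = 54.3437; S(4,4) = 51.6934
Terminal payoffs V(N, i) = max(K - S_T, 0):
  V(4,0) = 0.000000; V(4,1) = 0.000000; V(4,2) = 0.000000; V(4,3) = 0.586263; V(4,4) = 3.236638
Backward induction: V(k, i) = exp(-r*dt) * [p * V(k+1, i) + (1-p) * V(k+1, i+1)].
  V(3,0) = exp(-r*dt) * [p*0.000000 + (1-p)*0.000000] = 0.000000
  V(3,1) = exp(-r*dt) * [p*0.000000 + (1-p)*0.000000] = 0.000000
  V(3,2) = exp(-r*dt) * [p*0.000000 + (1-p)*0.586263] = 0.260038
  V(3,3) = exp(-r*dt) * [p*0.586263 + (1-p)*3.236638] = 1.760049
  V(2,0) = exp(-r*dt) * [p*0.000000 + (1-p)*0.000000] = 0.000000
  V(2,1) = exp(-r*dt) * [p*0.000000 + (1-p)*0.260038] = 0.115340
  V(2,2) = exp(-r*dt) * [p*0.260038 + (1-p)*1.760049] = 0.924575
  V(1,0) = exp(-r*dt) * [p*0.000000 + (1-p)*0.115340] = 0.051159
  V(1,1) = exp(-r*dt) * [p*0.115340 + (1-p)*0.924575] = 0.473925
  V(0,0) = exp(-r*dt) * [p*0.051159 + (1-p)*0.473925] = 0.238521

Answer: Price = V(0,0) = 0.2385


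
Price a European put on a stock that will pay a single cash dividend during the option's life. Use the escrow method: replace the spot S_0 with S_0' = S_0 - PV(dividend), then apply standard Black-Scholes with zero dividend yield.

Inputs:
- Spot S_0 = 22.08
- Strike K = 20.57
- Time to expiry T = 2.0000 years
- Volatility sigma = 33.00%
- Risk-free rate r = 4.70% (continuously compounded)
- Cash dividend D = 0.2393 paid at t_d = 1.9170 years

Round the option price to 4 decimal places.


Answer: Price = 2.3759

Derivation:
PV(D) = D * exp(-r * t_d) = 0.2393 * 0.91384071 = 0.21868208
S_0' = S_0 - PV(D) = 22.0800 - 0.21868208 = 21.86131792
d1 = (ln(S_0'/K) + (r + sigma^2/2)*T) / (sigma*sqrt(T)) = 0.56522488
d2 = d1 - sigma*sqrt(T) = 0.09853440
exp(-rT) = 0.91028276
N(-d1) = 0.28596041; N(-d2) = 0.46075398
P = K * exp(-rT) * N(-d2) - S_0' * N(-d1) = 20.5700 * 0.91028276 * 0.46075398 - 21.86131792 * 0.28596041 = 2.3759


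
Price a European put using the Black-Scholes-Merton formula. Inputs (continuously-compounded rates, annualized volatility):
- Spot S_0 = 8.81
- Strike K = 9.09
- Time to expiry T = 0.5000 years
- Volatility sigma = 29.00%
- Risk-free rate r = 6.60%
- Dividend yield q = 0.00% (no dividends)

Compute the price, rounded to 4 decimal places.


Answer: Price = 0.7113

Derivation:
d1 = (ln(S/K) + (r - q + 0.5*sigma^2) * T) / (sigma * sqrt(T)) = 0.11088181
d2 = d1 - sigma * sqrt(T) = -0.09417915
exp(-rT) = 0.96753856; exp(-qT) = 1.00000000
P = K * exp(-rT) * N(-d2) - S_0 * exp(-qT) * N(-d1)
N(-d1) = 0.45585503; N(-d2) = 0.53751658
P = 9.0900 * 0.96753856 * 0.53751658 - 8.8100 * 1.00000000 * 0.45585503 = 0.7113


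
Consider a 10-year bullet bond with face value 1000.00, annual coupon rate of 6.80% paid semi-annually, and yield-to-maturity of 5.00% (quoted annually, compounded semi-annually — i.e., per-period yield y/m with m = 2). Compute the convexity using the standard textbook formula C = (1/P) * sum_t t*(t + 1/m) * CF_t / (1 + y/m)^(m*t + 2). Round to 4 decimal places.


Answer: Convexity = 68.5593

Derivation:
Coupon per period c = face * coupon_rate / m = 34.000000
Periods per year m = 2; per-period yield y/m = 0.025000
Number of cashflows N = 20
Cashflows (t years, CF_t, discount factor 1/(1+y/m)^(m*t), PV):
  t = 0.5000: CF_t = 34.000000, DF = 0.975610, PV = 33.170732
  t = 1.0000: CF_t = 34.000000, DF = 0.951814, PV = 32.361689
  t = 1.5000: CF_t = 34.000000, DF = 0.928599, PV = 31.572380
  t = 2.0000: CF_t = 34.000000, DF = 0.905951, PV = 30.802322
  t = 2.5000: CF_t = 34.000000, DF = 0.883854, PV = 30.051046
  t = 3.0000: CF_t = 34.000000, DF = 0.862297, PV = 29.318093
  t = 3.5000: CF_t = 34.000000, DF = 0.841265, PV = 28.603018
  t = 4.0000: CF_t = 34.000000, DF = 0.820747, PV = 27.905383
  t = 4.5000: CF_t = 34.000000, DF = 0.800728, PV = 27.224764
  t = 5.0000: CF_t = 34.000000, DF = 0.781198, PV = 26.560746
  t = 5.5000: CF_t = 34.000000, DF = 0.762145, PV = 25.912923
  t = 6.0000: CF_t = 34.000000, DF = 0.743556, PV = 25.280900
  t = 6.5000: CF_t = 34.000000, DF = 0.725420, PV = 24.664293
  t = 7.0000: CF_t = 34.000000, DF = 0.707727, PV = 24.062725
  t = 7.5000: CF_t = 34.000000, DF = 0.690466, PV = 23.475829
  t = 8.0000: CF_t = 34.000000, DF = 0.673625, PV = 22.903248
  t = 8.5000: CF_t = 34.000000, DF = 0.657195, PV = 22.344632
  t = 9.0000: CF_t = 34.000000, DF = 0.641166, PV = 21.799641
  t = 9.5000: CF_t = 34.000000, DF = 0.625528, PV = 21.267942
  t = 10.0000: CF_t = 1034.000000, DF = 0.610271, PV = 631.020155
Price P = sum_t PV_t = 1140.302461
Convexity numerator sum_t t*(t + 1/m) * CF_t / (1+y/m)^(m*t + 2):
  t = 0.5000: term = 15.786190
  t = 1.0000: term = 46.203483
  t = 1.5000: term = 90.153137
  t = 2.0000: term = 146.590467
  t = 2.5000: term = 214.522635
  t = 3.0000: term = 293.006526
  t = 3.5000: term = 381.146700
  t = 4.0000: term = 478.093422
  t = 4.5000: term = 583.040758
  t = 5.0000: term = 695.224753
  t = 5.5000: term = 813.921661
  t = 6.0000: term = 938.446262
  t = 6.5000: term = 1068.150216
  t = 7.0000: term = 1202.420506
  t = 7.5000: term = 1340.677916
  t = 8.0000: term = 1482.375582
  t = 8.5000: term = 1626.997590
  t = 9.0000: term = 1774.057631
  t = 9.5000: term = 1923.097703
  t = 10.0000: term = 63064.477112
Convexity = (1/P) * sum = 78178.390252 / 1140.302461 = 68.559345


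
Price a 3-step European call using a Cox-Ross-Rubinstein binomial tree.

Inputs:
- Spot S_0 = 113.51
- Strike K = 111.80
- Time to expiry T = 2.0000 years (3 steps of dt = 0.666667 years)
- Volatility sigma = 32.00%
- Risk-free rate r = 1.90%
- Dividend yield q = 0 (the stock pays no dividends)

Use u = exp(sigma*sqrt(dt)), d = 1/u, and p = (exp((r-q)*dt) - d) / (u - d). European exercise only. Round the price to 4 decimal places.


Answer: Price = V(0,0) = 24.4718

Derivation:
dt = T/N = 0.666667
u = exp(sigma*sqrt(dt)) = 1.298590; d = 1/u = 0.770066
p = (exp((r-q)*dt) - d) / (u - d) = 0.459168
Discount per step: exp(-r*dt) = 0.987413
Stock lattice S(k, i) with i counting down-moves:
  k=0: S(0,0) = 113.5100
  k=1: S(1,0) = 147.4029; S(1,1) = 87.4102
  k=2: S(2,0) = 191.4159; S(2,1) = 113.5100; S(2,2) = 67.3116
  k=3: S(3,0) = 248.5708; S(3,1) = 147.4029; S(3,2) = 87.4102; S(3,3) = 51.8344
Terminal payoffs V(N, i) = max(S_T - K, 0):
  V(3,0) = 136.770786; V(3,1) = 35.602928; V(3,2) = 0.000000; V(3,3) = 0.000000
Backward induction: V(k, i) = exp(-r*dt) * [p * V(k+1, i) + (1-p) * V(k+1, i+1)].
  V(2,0) = exp(-r*dt) * [p*136.770786 + (1-p)*35.602928] = 81.023141
  V(2,1) = exp(-r*dt) * [p*35.602928 + (1-p)*0.000000] = 16.141957
  V(2,2) = exp(-r*dt) * [p*0.000000 + (1-p)*0.000000] = 0.000000
  V(1,0) = exp(-r*dt) * [p*81.023141 + (1-p)*16.141957] = 45.355162
  V(1,1) = exp(-r*dt) * [p*16.141957 + (1-p)*0.000000] = 7.318577
  V(0,0) = exp(-r*dt) * [p*45.355162 + (1-p)*7.318577] = 24.471808


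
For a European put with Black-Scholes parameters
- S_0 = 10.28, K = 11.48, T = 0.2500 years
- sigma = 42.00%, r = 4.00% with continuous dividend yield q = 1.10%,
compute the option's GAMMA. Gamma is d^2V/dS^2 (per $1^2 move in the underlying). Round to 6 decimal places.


d1 = -0.3862196708; d2 = -0.5962196708
phi(d1) = 0.3702705404; exp(-qT) = 0.9972537778; exp(-rT) = 0.9900498337
Gamma = exp(-qT) * phi(d1) / (S * sigma * sqrt(T)) = 0.9972537778 * 0.3702705404 / (10.2800 * 0.4200 * 0.5000000000) = 0.171046

Answer: Gamma = 0.171046


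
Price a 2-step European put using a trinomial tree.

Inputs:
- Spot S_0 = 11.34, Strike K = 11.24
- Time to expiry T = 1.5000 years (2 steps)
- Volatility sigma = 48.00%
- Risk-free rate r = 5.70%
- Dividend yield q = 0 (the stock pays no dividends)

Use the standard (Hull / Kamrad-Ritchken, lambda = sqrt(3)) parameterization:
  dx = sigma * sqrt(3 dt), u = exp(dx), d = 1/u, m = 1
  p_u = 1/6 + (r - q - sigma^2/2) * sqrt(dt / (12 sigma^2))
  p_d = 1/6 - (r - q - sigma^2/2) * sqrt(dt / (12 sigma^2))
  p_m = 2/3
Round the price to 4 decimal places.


dt = T/N = 0.750000; dx = sigma*sqrt(3*dt) = 0.720000
u = exp(dx) = 2.054433; d = 1/u = 0.486752
p_u = 0.136354, p_m = 0.666667, p_d = 0.196979
Discount per step: exp(-r*dt) = 0.958151
Stock lattice S(k, j) with j the centered position index:
  k=0: S(0,+0) = 11.3400
  k=1: S(1,-1) = 5.5198; S(1,+0) = 11.3400; S(1,+1) = 23.2973
  k=2: S(2,-2) = 2.6868; S(2,-1) = 5.5198; S(2,+0) = 11.3400; S(2,+1) = 23.2973; S(2,+2) = 47.8627
Terminal payoffs V(N, j) = max(K - S_T, 0):
  V(2,-2) = 8.553239; V(2,-1) = 5.720229; V(2,+0) = 0.000000; V(2,+1) = 0.000000; V(2,+2) = 0.000000
Backward induction: V(k, j) = exp(-r*dt) * [p_u * V(k+1, j+1) + p_m * V(k+1, j) + p_d * V(k+1, j-1)]
  V(1,-1) = exp(-r*dt) * [p_u*0.000000 + p_m*5.720229 + p_d*8.553239] = 5.268197
  V(1,+0) = exp(-r*dt) * [p_u*0.000000 + p_m*0.000000 + p_d*5.720229] = 1.079612
  V(1,+1) = exp(-r*dt) * [p_u*0.000000 + p_m*0.000000 + p_d*0.000000] = 0.000000
  V(0,+0) = exp(-r*dt) * [p_u*0.000000 + p_m*1.079612 + p_d*5.268197] = 1.683918

Answer: Price = V(0,0) = 1.6839


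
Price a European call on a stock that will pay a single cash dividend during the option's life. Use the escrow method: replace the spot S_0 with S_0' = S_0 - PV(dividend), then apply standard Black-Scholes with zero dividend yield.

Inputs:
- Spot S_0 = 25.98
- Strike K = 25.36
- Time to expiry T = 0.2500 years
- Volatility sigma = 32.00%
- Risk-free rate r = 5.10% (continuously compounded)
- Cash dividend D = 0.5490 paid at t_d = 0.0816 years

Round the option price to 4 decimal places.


Answer: Price = 1.8141

Derivation:
PV(D) = D * exp(-r * t_d) = 0.5490 * 0.99584705 = 0.54672003
S_0' = S_0 - PV(D) = 25.9800 - 0.54672003 = 25.43327997
d1 = (ln(S_0'/K) + (r + sigma^2/2)*T) / (sigma*sqrt(T)) = 0.17772139
d2 = d1 - sigma*sqrt(T) = 0.01772139
exp(-rT) = 0.98733094
N(d1) = 0.57052911; N(d2) = 0.50706944
C = S_0' * N(d1) - K * exp(-rT) * N(d2) = 25.43327997 * 0.57052911 - 25.3600 * 0.98733094 * 0.50706944 = 1.8141


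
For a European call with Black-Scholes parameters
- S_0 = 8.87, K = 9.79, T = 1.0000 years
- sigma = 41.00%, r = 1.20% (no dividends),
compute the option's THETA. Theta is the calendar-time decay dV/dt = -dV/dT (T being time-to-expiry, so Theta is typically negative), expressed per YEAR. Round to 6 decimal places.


Answer: Theta = -0.764700

Derivation:
d1 = -0.0064308786; d2 = -0.4164308786
phi(d1) = 0.3989340311; exp(-qT) = 1.0000000000; exp(-rT) = 0.9880717129
Theta = -S*exp(-qT)*phi(d1)*sigma/(2*sqrt(T)) - r*K*exp(-rT)*N(d2) + q*S*exp(-qT)*N(d1)
N(d1) = 0.4974344683; N(d2) = 0.3385473685; sqrt(T) = 1.0000000000
Term 1 = -8.8700 * 1.0000000000 * 0.3989340311 * 0.4100 / (2 * 1.0000000000) = -0.7254016955
Term 2 = -0.0120 * 9.7900 * 0.9880717129 * 0.3385473685 = -0.0392981265
Term 3 = 0 (no dividend yield, q = 0)
Theta = -0.7254016955 + (-0.0392981265) + (0.0000000000) = -0.764700


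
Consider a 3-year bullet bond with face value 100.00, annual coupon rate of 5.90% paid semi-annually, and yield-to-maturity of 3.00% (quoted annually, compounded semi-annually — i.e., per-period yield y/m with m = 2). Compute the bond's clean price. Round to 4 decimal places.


Coupon per period c = face * coupon_rate / m = 2.950000
Periods per year m = 2; per-period yield y/m = 0.015000
Number of cashflows N = 6
Cashflows (t years, CF_t, discount factor 1/(1+y/m)^(m*t), PV):
  t = 0.5000: CF_t = 2.950000, DF = 0.985222, PV = 2.906404
  t = 1.0000: CF_t = 2.950000, DF = 0.970662, PV = 2.863452
  t = 1.5000: CF_t = 2.950000, DF = 0.956317, PV = 2.821135
  t = 2.0000: CF_t = 2.950000, DF = 0.942184, PV = 2.779443
  t = 2.5000: CF_t = 2.950000, DF = 0.928260, PV = 2.738368
  t = 3.0000: CF_t = 102.950000, DF = 0.914542, PV = 94.152119
Price P = sum_t PV_t = 108.260921

Answer: Price = 108.2609


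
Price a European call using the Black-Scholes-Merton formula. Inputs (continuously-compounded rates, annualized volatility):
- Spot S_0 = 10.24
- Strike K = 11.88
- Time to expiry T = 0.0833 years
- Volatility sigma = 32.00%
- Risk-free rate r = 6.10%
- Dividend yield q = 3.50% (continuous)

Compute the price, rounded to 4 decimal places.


Answer: Price = 0.0244

Derivation:
d1 = (ln(S/K) + (r - q + 0.5*sigma^2) * T) / (sigma * sqrt(T)) = -1.53884452
d2 = d1 - sigma * sqrt(T) = -1.63120209
exp(-rT) = 0.99493159; exp(-qT) = 0.99708875
C = S_0 * exp(-qT) * N(d1) - K * exp(-rT) * N(d2)
N(d1) = 0.06192113; N(d2) = 0.05142384
C = 10.2400 * 0.99708875 * 0.06192113 - 11.8800 * 0.99493159 * 0.05142384 = 0.0244


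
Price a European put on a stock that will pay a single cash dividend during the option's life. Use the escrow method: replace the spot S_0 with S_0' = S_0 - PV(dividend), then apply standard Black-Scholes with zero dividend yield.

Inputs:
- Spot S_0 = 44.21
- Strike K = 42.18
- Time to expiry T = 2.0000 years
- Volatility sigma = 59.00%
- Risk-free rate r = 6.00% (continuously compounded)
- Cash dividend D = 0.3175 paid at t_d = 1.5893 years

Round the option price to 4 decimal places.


PV(D) = D * exp(-r * t_d) = 0.3175 * 0.90904744 = 0.28862256
S_0' = S_0 - PV(D) = 44.2100 - 0.28862256 = 43.92137744
d1 = (ln(S_0'/K) + (r + sigma^2/2)*T) / (sigma*sqrt(T)) = 0.60949606
d2 = d1 - sigma*sqrt(T) = -0.22488994
exp(-rT) = 0.88692044
N(-d1) = 0.27109784; N(-d2) = 0.58896755
P = K * exp(-rT) * N(-d2) - S_0' * N(-d1) = 42.1800 * 0.88692044 * 0.58896755 - 43.92137744 * 0.27109784 = 10.1265

Answer: Price = 10.1265


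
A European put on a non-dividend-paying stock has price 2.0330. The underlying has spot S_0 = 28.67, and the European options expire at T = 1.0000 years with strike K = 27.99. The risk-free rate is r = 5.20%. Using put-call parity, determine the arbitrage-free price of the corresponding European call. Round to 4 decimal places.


Answer: Call price = 4.1313

Derivation:
Put-call parity: C - P = S_0 * exp(-qT) - K * exp(-rT).
S_0 * exp(-qT) = 28.6700 * 1.00000000 = 28.67000000
K * exp(-rT) = 27.9900 * 0.94932887 = 26.57171498
C = P + S*exp(-qT) - K*exp(-rT)
C = 2.0330 + 28.67000000 - 26.57171498 = 4.1313


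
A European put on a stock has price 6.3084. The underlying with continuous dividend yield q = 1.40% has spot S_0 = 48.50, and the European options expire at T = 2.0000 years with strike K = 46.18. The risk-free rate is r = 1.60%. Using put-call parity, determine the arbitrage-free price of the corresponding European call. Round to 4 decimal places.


Put-call parity: C - P = S_0 * exp(-qT) - K * exp(-rT).
S_0 * exp(-qT) = 48.5000 * 0.97238837 = 47.16083579
K * exp(-rT) = 46.1800 * 0.96850658 = 44.72563396
C = P + S*exp(-qT) - K*exp(-rT)
C = 6.3084 + 47.16083579 - 44.72563396 = 8.7436

Answer: Call price = 8.7436
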